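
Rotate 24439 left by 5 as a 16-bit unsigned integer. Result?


Rotate 0b101111101110111 left by 5 (16-bit) = 0b1110111011101011 = 61163

61163


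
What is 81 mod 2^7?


81 & 127 = 81

81


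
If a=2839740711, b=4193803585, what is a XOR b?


2839740711 ^ 4193803585 = 1354456166

1354456166


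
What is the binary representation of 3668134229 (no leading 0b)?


3668134229 = 11011010101000110100100101010101 in binary

11011010101000110100100101010101


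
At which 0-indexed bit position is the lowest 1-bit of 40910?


0b1001111111001110. Lowest set bit at position 1

1


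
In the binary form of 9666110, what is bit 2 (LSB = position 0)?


0b100100110111111000111110, position 2 = 1

1


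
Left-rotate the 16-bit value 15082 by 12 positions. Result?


Rotate 0b11101011101010 left by 12 (16-bit) = 0b1010001110101110 = 41902

41902


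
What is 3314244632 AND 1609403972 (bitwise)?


0b11000101100010110101110000011000 & 0b1011111111011011000111001000100 = 0b1000101100010010000110000000000 = 1166609408

1166609408


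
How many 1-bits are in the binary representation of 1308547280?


0b1001101111111101101100011010000 has 18 set bits

18


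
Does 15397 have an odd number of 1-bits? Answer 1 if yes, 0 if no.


0b11110000100101 has 7 ones => parity 1

1


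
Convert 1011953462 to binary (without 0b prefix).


1011953462 = 111100010100010010111100110110 in binary

111100010100010010111100110110


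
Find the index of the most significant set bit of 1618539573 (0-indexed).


0b1100000011110001111010000110101. Highest set bit at position 30

30


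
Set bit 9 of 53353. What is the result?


53353 | (1 << 9) = 53353 | 512 = 53865

53865


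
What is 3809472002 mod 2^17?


3809472002 & 131071 = 126466

126466


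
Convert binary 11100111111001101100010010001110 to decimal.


11100111111001101100010010001110 in decimal = 3890660494

3890660494


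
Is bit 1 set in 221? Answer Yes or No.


0b11011101, bit 1 = 0. No

No


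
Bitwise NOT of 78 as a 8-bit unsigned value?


~0b1001110 = 0b10110001 = 177 (8-bit unsigned)

177


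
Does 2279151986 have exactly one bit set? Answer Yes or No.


0b10000111110110010001100101110010. Multiple bits set => No

No


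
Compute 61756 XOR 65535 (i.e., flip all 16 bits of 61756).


61756 ^ 65535 = 3779

3779


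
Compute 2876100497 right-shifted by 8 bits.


0b10101011011011011100111110010001 >> 8 = 0b101010110110110111001111 = 11234767

11234767


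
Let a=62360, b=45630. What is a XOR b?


62360 ^ 45630 = 16806

16806


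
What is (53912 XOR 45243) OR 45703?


Step 1: 53912 ^ 45243 = 25123
Step 2: 25123 | 45703 = 62119

62119


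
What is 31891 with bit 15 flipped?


31891 ^ (1 << 15) = 31891 ^ 32768 = 64659

64659


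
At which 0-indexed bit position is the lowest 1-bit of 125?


0b1111101. Lowest set bit at position 0

0


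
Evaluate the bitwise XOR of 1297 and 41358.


0b10100010001 ^ 0b1010000110001110 = 0b1010010010011111 = 42143

42143


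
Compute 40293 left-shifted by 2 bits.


0b1001110101100101 << 2 = 0b100111010110010100 = 161172

161172


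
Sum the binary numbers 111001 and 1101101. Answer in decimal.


111001 + 1101101 = 10100110 = 166

166


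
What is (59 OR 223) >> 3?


Step 1: 59 | 223 = 255
Step 2: 255 >> 3 = 31

31


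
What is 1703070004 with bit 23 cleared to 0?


1703070004 & ~(1 << 23) = 1694681396

1694681396


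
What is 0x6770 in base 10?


6770 hex = 26480 decimal

26480


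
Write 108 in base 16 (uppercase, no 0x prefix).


108 = 6C hex

6C


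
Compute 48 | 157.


0b110000 | 0b10011101 = 0b10111101 = 189

189


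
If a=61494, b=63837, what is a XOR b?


61494 ^ 63837 = 2411

2411


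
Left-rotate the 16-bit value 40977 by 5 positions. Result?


Rotate 0b1010000000010001 left by 5 (16-bit) = 0b1000110100 = 564

564


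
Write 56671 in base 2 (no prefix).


56671 = 1101110101011111 in binary

1101110101011111


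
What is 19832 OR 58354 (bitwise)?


0b100110101111000 | 0b1110001111110010 = 0b1110111111111010 = 61434

61434


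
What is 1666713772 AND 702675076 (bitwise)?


0b1100011010110000000100010101100 & 0b101001111000011111100010000100 = 0b100001010000000000100010000100 = 557844612

557844612


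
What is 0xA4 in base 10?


A4 hex = 164 decimal

164


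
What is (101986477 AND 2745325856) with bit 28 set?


Step 1: 101986477 & 2745325856 = 33558560
Step 2: 33558560 | (1 << 28) = 33558560 | 268435456 = 301994016

301994016


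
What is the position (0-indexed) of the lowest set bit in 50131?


0b1100001111010011. Lowest set bit at position 0

0


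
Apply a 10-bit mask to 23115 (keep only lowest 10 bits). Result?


23115 & 1023 = 587

587


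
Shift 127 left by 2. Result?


0b1111111 << 2 = 0b111111100 = 508

508


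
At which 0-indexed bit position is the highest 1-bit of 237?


0b11101101. Highest set bit at position 7

7


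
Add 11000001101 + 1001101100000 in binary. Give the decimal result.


11000001101 + 1001101100000 = 1100101101101 = 6509

6509


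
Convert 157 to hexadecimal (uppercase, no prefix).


157 = 9D hex

9D


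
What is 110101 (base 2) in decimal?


110101 in decimal = 53

53


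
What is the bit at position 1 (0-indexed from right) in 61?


0b111101, position 1 = 0

0


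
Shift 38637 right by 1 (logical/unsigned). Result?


0b1001011011101101 >> 1 = 0b100101101110110 = 19318

19318


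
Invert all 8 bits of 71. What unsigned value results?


71 ^ 255 = 184

184


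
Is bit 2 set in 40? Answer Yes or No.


0b101000, bit 2 = 0. No

No


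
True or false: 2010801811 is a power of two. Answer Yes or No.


0b1110111110110100110011010010011. Multiple bits set => No

No


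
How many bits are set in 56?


0b111000 has 3 set bits

3


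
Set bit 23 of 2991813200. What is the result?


2991813200 | (1 << 23) = 2991813200 | 8388608 = 3000201808

3000201808


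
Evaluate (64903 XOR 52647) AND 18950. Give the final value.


Step 1: 64903 ^ 52647 = 12320
Step 2: 12320 & 18950 = 0

0


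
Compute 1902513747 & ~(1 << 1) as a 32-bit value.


1902513747 & ~(1 << 1) = 1902513745

1902513745


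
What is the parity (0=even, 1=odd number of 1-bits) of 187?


0b10111011 has 6 ones => parity 0

0


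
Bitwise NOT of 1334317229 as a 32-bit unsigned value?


~0b1001111100010000001000010101101 = 0b10110000011101111110111101010010 = 2960650066 (32-bit unsigned)

2960650066


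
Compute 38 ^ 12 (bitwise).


0b100110 ^ 0b1100 = 0b101010 = 42

42


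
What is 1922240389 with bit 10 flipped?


1922240389 ^ (1 << 10) = 1922240389 ^ 1024 = 1922239365

1922239365


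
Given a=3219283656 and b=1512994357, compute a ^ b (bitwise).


3219283656 ^ 1512994357 = 3855362301

3855362301


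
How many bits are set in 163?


0b10100011 has 4 set bits

4


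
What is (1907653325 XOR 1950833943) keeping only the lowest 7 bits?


Step 1: 1907653325 ^ 1950833943 = 99821530
Step 2: 99821530 & 127 = 90

90


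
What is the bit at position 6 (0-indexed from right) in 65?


0b1000001, position 6 = 1

1


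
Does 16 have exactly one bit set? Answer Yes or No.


0b10000. Only one bit set => Yes

Yes


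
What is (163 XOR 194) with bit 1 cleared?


Step 1: 163 ^ 194 = 97
Step 2: 97 & ~(1 << 1) = 97

97


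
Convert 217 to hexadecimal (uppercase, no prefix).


217 = D9 hex

D9


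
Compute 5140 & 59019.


0b1010000010100 & 0b1110011010001011 = 0b10000000000 = 1024

1024


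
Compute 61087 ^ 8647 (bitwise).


0b1110111010011111 ^ 0b10000111000111 = 0b1100111101011000 = 53080

53080


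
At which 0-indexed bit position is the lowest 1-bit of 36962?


0b1001000001100010. Lowest set bit at position 1

1


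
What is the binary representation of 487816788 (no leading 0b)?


487816788 = 11101000100110111111001010100 in binary

11101000100110111111001010100


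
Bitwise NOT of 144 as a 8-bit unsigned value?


~0b10010000 = 0b1101111 = 111 (8-bit unsigned)

111


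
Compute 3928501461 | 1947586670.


0b11101010001010000010110011010101 | 0b1110100000101011101000001101110 = 0b11111110001111011111110011111111 = 4265475327

4265475327


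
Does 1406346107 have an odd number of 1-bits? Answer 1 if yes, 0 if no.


0b1010011110100110010001101111011 has 18 ones => parity 0

0


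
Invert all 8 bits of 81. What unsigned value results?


81 ^ 255 = 174

174


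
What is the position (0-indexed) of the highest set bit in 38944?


0b1001100000100000. Highest set bit at position 15

15


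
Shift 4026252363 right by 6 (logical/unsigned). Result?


0b11101111111110111011110001001011 >> 6 = 0b11101111111110111011110001 = 62910193

62910193


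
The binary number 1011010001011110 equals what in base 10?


1011010001011110 in decimal = 46174

46174


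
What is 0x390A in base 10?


390A hex = 14602 decimal

14602


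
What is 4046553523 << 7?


0b11110001001100011000000110110011 << 7 = 0b111100010011000110000001101100110000000 = 517958850944

517958850944


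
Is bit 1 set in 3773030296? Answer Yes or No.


0b11100000111000111101111110011000, bit 1 = 0. No

No


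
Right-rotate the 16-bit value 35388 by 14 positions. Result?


Rotate 0b1000101000111100 right by 14 (16-bit) = 0b10100011110010 = 10482

10482


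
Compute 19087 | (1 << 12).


19087 | (1 << 12) = 19087 | 4096 = 23183

23183


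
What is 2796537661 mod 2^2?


2796537661 & 3 = 1

1


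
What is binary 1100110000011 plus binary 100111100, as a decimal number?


1100110000011 + 100111100 = 1101010111111 = 6847

6847


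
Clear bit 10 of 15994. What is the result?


15994 & ~(1 << 10) = 14970

14970


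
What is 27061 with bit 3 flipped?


27061 ^ (1 << 3) = 27061 ^ 8 = 27069

27069


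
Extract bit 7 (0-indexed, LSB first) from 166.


0b10100110, position 7 = 1

1


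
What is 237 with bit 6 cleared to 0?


237 & ~(1 << 6) = 173

173


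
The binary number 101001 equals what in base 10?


101001 in decimal = 41

41


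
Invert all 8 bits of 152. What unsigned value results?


152 ^ 255 = 103

103


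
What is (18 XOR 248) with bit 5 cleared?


Step 1: 18 ^ 248 = 234
Step 2: 234 & ~(1 << 5) = 202

202


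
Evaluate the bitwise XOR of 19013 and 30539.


0b100101001000101 ^ 0b111011101001011 = 0b11110100001110 = 15630

15630


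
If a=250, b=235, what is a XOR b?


250 ^ 235 = 17

17


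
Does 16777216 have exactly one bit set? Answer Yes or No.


0b1000000000000000000000000. Only one bit set => Yes

Yes


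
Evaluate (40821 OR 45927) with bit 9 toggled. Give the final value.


Step 1: 40821 | 45927 = 49015
Step 2: 49015 ^ (1 << 9) = 49015 ^ 512 = 48503

48503


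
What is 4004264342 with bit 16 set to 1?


4004264342 | (1 << 16) = 4004264342 | 65536 = 4004329878

4004329878


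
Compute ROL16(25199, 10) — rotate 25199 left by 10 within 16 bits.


Rotate 0b110001001101111 left by 10 (16-bit) = 0b1011110110001001 = 48521

48521


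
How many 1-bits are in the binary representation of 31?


0b11111 has 5 set bits

5


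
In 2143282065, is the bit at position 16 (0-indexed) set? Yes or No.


0b1111111101111111110001110010001, bit 16 = 1. Yes

Yes


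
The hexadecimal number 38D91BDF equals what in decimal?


38D91BDF hex = 953752543 decimal

953752543


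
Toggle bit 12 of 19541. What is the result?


19541 ^ (1 << 12) = 19541 ^ 4096 = 23637

23637


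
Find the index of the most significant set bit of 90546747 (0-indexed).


0b101011001011010001000111011. Highest set bit at position 26

26


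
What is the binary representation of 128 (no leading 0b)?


128 = 10000000 in binary

10000000


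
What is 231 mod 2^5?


231 & 31 = 7

7


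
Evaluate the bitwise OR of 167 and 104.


0b10100111 | 0b1101000 = 0b11101111 = 239

239


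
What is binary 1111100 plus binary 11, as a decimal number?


1111100 + 11 = 1111111 = 127

127


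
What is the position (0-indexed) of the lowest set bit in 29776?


0b111010001010000. Lowest set bit at position 4

4


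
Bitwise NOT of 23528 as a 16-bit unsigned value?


~0b101101111101000 = 0b1010010000010111 = 42007 (16-bit unsigned)

42007


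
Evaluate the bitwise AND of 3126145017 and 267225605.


0b10111010010101010010111111111001 & 0b1111111011011000101000000101 = 0b1010010001010000101000000001 = 172296705

172296705


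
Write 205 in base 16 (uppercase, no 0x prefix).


205 = CD hex

CD


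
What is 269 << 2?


0b100001101 << 2 = 0b10000110100 = 1076

1076


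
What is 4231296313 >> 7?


0b11111100001101000111010100111001 >> 7 = 0b1111110000110100011101010 = 33057002

33057002


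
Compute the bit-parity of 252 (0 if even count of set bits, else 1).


0b11111100 has 6 ones => parity 0

0


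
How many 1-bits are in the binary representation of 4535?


0b1000110110111 has 8 set bits

8


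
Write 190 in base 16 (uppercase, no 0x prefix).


190 = BE hex

BE


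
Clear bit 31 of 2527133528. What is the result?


2527133528 & ~(1 << 31) = 379649880

379649880


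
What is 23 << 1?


0b10111 << 1 = 0b101110 = 46

46


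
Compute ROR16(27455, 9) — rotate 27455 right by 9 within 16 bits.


Rotate 0b110101100111111 right by 9 (16-bit) = 0b1001111110110101 = 40885

40885


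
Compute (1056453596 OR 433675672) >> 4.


Step 1: 1056453596 | 433675672 = 1073315804
Step 2: 1073315804 >> 4 = 67082237

67082237


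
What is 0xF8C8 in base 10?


F8C8 hex = 63688 decimal

63688


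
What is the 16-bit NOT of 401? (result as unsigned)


~0b110010001 = 0b1111111001101110 = 65134 (16-bit unsigned)

65134


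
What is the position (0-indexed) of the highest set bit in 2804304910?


0b10100111001001100100110000001110. Highest set bit at position 31

31


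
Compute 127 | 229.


0b1111111 | 0b11100101 = 0b11111111 = 255

255


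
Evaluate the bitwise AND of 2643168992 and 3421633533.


0b10011101100010111000111011100000 & 0b11001011111100011111101111111101 = 0b10001001100000011000101011100000 = 2306968288

2306968288


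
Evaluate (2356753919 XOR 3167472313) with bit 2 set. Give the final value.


Step 1: 2356753919 ^ 3167472313 = 817037126
Step 2: 817037126 | (1 << 2) = 817037126 | 4 = 817037126

817037126


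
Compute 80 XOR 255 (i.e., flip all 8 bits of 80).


80 ^ 255 = 175

175


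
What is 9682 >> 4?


0b10010111010010 >> 4 = 0b1001011101 = 605

605


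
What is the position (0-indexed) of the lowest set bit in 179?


0b10110011. Lowest set bit at position 0

0


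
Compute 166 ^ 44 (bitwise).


0b10100110 ^ 0b101100 = 0b10001010 = 138

138


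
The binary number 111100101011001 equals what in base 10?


111100101011001 in decimal = 31065

31065


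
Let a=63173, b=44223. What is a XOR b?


63173 ^ 44223 = 23162

23162


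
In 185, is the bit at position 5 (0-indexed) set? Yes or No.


0b10111001, bit 5 = 1. Yes

Yes


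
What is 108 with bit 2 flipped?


108 ^ (1 << 2) = 108 ^ 4 = 104

104


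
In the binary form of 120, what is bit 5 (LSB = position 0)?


0b1111000, position 5 = 1

1


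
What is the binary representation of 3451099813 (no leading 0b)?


3451099813 = 11001101101100111001101010100101 in binary

11001101101100111001101010100101


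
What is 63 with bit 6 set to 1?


63 | (1 << 6) = 63 | 64 = 127

127


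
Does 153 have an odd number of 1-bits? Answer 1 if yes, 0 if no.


0b10011001 has 4 ones => parity 0

0


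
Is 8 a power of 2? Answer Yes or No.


0b1000. Only one bit set => Yes

Yes


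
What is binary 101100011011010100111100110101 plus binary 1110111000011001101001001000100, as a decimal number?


101100011011010100111100110101 + 1110111000011001101001001000100 = 10100011011110100010000101111001 = 2742690169

2742690169


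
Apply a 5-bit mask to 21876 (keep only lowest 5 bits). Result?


21876 & 31 = 20

20


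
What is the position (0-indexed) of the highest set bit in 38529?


0b1001011010000001. Highest set bit at position 15

15


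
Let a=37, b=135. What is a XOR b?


37 ^ 135 = 162

162


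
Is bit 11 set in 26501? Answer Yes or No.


0b110011110000101, bit 11 = 0. No

No


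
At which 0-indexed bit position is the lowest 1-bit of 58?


0b111010. Lowest set bit at position 1

1


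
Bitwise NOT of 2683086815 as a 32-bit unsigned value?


~0b10011111111011001010011111011111 = 0b1100000000100110101100000100000 = 1611880480 (32-bit unsigned)

1611880480


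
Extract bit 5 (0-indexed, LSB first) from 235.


0b11101011, position 5 = 1

1


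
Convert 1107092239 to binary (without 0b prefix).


1107092239 = 1000001111111001110001100001111 in binary

1000001111111001110001100001111


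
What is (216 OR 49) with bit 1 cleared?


Step 1: 216 | 49 = 249
Step 2: 249 & ~(1 << 1) = 249

249


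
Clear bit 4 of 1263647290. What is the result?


1263647290 & ~(1 << 4) = 1263647274

1263647274


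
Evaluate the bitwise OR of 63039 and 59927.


0b1111011000111111 | 0b1110101000010111 = 0b1111111000111111 = 65087

65087


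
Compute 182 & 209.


0b10110110 & 0b11010001 = 0b10010000 = 144

144


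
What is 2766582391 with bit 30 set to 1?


2766582391 | (1 << 30) = 2766582391 | 1073741824 = 3840324215

3840324215


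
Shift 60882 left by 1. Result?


0b1110110111010010 << 1 = 0b11101101110100100 = 121764

121764


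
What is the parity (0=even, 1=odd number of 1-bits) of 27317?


0b110101010110101 has 9 ones => parity 1

1


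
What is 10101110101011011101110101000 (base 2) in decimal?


10101110101011011101110101000 in decimal = 366328744

366328744


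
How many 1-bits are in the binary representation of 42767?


0b1010011100001111 has 9 set bits

9


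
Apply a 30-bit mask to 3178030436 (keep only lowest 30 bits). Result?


3178030436 & 1073741823 = 1030546788

1030546788


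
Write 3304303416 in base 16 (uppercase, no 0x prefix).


3304303416 = C4F3AB38 hex

C4F3AB38


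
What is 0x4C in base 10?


4C hex = 76 decimal

76


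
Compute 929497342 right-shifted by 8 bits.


0b110111011001110000000011111110 >> 8 = 0b1101110110011100000000 = 3630848

3630848


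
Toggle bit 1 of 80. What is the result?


80 ^ (1 << 1) = 80 ^ 2 = 82

82


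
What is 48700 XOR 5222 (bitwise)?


0b1011111000111100 ^ 0b1010001100110 = 0b1010101001011010 = 43610

43610


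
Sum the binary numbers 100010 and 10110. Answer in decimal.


100010 + 10110 = 111000 = 56

56


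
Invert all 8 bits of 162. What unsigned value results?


162 ^ 255 = 93

93


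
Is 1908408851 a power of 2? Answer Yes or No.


0b1110001110000000000001000010011. Multiple bits set => No

No


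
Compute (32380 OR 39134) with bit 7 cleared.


Step 1: 32380 | 39134 = 65278
Step 2: 65278 & ~(1 << 7) = 65150

65150


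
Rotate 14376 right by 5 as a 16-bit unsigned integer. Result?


Rotate 0b11100000101000 right by 5 (16-bit) = 0b100000111000001 = 16833

16833


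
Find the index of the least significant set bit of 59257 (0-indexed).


0b1110011101111001. Lowest set bit at position 0

0


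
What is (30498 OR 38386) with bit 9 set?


Step 1: 30498 | 38386 = 63474
Step 2: 63474 | (1 << 9) = 63474 | 512 = 63474

63474


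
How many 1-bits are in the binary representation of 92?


0b1011100 has 4 set bits

4


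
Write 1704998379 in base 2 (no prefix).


1704998379 = 1100101101000000011010111101011 in binary

1100101101000000011010111101011


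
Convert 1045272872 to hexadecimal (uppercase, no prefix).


1045272872 = 3E4D9928 hex

3E4D9928


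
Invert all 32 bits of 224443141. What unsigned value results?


224443141 ^ 4294967295 = 4070524154

4070524154


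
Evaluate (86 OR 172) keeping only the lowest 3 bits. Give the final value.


Step 1: 86 | 172 = 254
Step 2: 254 & 7 = 6

6


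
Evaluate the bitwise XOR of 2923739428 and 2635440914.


0b10101110010001001011100100100100 ^ 0b10011101000101011010001100010010 = 0b110011010100010001101000110110 = 860953142

860953142


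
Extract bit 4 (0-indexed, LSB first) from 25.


0b11001, position 4 = 1

1


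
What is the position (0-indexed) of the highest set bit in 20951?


0b101000111010111. Highest set bit at position 14

14


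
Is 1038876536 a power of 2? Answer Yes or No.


0b111101111010111111111101111000. Multiple bits set => No

No


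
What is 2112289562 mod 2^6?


2112289562 & 63 = 26

26


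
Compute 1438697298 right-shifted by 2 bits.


0b1010101110000001100011101010010 >> 2 = 0b10101011100000011000111010100 = 359674324

359674324


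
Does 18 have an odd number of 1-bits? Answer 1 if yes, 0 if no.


0b10010 has 2 ones => parity 0

0


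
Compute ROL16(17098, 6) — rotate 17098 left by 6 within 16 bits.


Rotate 0b100001011001010 left by 6 (16-bit) = 0b1011001010010000 = 45712

45712


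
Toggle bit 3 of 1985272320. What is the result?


1985272320 ^ (1 << 3) = 1985272320 ^ 8 = 1985272328

1985272328


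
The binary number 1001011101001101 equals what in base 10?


1001011101001101 in decimal = 38733

38733


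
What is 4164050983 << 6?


0b11111000001100100110000000100111 << 6 = 0b11111000001100100110000000100111000000 = 266499262912

266499262912


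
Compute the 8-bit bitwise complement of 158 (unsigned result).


~0b10011110 = 0b1100001 = 97 (8-bit unsigned)

97


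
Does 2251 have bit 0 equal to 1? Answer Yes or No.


0b100011001011, bit 0 = 1. Yes

Yes


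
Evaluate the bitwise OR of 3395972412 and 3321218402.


0b11001010011010100110110100111100 | 0b11000101111101011100010101100010 = 0b11001111111111111110110101111110 = 3489656190

3489656190


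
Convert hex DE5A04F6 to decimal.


DE5A04F6 hex = 3730441462 decimal

3730441462


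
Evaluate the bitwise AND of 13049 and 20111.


0b11001011111001 & 0b100111010001111 = 0b1010001001 = 649

649


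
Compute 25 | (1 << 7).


25 | (1 << 7) = 25 | 128 = 153

153


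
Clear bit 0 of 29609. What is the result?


29609 & ~(1 << 0) = 29608

29608


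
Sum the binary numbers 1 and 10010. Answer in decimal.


1 + 10010 = 10011 = 19

19


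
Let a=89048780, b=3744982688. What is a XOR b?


89048780 ^ 3744982688 = 3665371244

3665371244


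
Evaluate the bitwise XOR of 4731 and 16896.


0b1001001111011 ^ 0b100001000000000 = 0b101000001111011 = 20603

20603


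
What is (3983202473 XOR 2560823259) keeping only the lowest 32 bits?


Step 1: 3983202473 ^ 2560823259 = 1976162162
Step 2: 1976162162 & 4294967295 = 1976162162

1976162162


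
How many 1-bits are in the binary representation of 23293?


0b101101011111101 has 11 set bits

11


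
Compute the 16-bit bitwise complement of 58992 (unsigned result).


~0b1110011001110000 = 0b1100110001111 = 6543 (16-bit unsigned)

6543


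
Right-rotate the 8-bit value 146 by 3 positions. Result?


Rotate 0b10010010 right by 3 (8-bit) = 0b1010010 = 82

82


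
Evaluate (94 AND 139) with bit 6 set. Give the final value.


Step 1: 94 & 139 = 10
Step 2: 10 | (1 << 6) = 10 | 64 = 74

74


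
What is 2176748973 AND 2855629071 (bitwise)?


0b10000001101111101000110110101101 & 0b10101010001101010111000100001111 = 0b10000000001101000000000100001101 = 2150891789

2150891789


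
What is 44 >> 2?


0b101100 >> 2 = 0b1011 = 11

11


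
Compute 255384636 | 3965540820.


0b1111001110001101110000111100 | 0b11101100010111010101100111010100 = 0b11101111011111011101110111111100 = 4018003452

4018003452


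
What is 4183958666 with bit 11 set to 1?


4183958666 | (1 << 11) = 4183958666 | 2048 = 4183960714

4183960714


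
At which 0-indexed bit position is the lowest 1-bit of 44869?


0b1010111101000101. Lowest set bit at position 0

0


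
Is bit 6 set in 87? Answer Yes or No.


0b1010111, bit 6 = 1. Yes

Yes


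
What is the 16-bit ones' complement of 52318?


52318 ^ 65535 = 13217

13217


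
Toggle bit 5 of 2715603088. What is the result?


2715603088 ^ (1 << 5) = 2715603088 ^ 32 = 2715603120

2715603120


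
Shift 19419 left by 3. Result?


0b100101111011011 << 3 = 0b100101111011011000 = 155352

155352


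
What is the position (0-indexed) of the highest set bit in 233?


0b11101001. Highest set bit at position 7

7


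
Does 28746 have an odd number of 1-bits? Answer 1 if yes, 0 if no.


0b111000001001010 has 6 ones => parity 0

0


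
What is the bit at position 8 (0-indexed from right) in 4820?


0b1001011010100, position 8 = 0

0


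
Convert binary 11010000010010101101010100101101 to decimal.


11010000010010101101010100101101 in decimal = 3494565165

3494565165


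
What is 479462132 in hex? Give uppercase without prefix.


479462132 = 1C9402F4 hex

1C9402F4


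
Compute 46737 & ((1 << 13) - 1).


46737 & 8191 = 5777

5777


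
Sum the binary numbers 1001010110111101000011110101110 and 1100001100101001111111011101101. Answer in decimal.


1001010110111101000011110101110 + 1100001100101001111111011101101 = 10101100011100111000011010011011 = 2893252251

2893252251


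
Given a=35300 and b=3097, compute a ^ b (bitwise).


35300 ^ 3097 = 34301

34301


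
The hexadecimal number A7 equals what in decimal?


A7 hex = 167 decimal

167


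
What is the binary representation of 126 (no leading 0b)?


126 = 1111110 in binary

1111110


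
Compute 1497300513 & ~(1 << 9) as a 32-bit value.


1497300513 & ~(1 << 9) = 1497300001

1497300001


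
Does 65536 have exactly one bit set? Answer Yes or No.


0b10000000000000000. Only one bit set => Yes

Yes


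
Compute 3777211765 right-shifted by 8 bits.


0b11100001001000111010110101110101 >> 8 = 0b111000010010001110101101 = 14754733

14754733


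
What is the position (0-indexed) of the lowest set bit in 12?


0b1100. Lowest set bit at position 2

2


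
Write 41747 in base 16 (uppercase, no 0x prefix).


41747 = A313 hex

A313


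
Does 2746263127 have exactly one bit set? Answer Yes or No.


0b10100011101100001010011001010111. Multiple bits set => No

No


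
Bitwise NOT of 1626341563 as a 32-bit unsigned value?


~0b1100000111100000000000010111011 = 0b10011111000011111111111101000100 = 2668625732 (32-bit unsigned)

2668625732


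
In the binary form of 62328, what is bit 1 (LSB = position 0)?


0b1111001101111000, position 1 = 0

0


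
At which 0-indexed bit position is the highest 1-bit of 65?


0b1000001. Highest set bit at position 6

6


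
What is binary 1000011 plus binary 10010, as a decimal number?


1000011 + 10010 = 1010101 = 85

85


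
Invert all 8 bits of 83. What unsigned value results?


83 ^ 255 = 172

172


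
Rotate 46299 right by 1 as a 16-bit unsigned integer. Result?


Rotate 0b1011010011011011 right by 1 (16-bit) = 0b1101101001101101 = 55917

55917


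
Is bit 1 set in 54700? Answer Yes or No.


0b1101010110101100, bit 1 = 0. No

No


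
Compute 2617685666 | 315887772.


0b10011100000001101011011010100010 | 0b10010110101000001000010011100 = 0b10011110110101101011011010111110 = 2664871614

2664871614


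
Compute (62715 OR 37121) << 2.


Step 1: 62715 | 37121 = 62971
Step 2: 62971 << 2 = 251884

251884


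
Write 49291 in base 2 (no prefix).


49291 = 1100000010001011 in binary

1100000010001011


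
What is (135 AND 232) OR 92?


Step 1: 135 & 232 = 128
Step 2: 128 | 92 = 220

220


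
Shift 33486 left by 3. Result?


0b1000001011001110 << 3 = 0b1000001011001110000 = 267888

267888


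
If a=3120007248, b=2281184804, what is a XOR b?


3120007248 ^ 2281184804 = 1041208948

1041208948


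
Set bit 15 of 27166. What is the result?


27166 | (1 << 15) = 27166 | 32768 = 59934

59934


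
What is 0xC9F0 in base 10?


C9F0 hex = 51696 decimal

51696


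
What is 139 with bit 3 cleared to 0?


139 & ~(1 << 3) = 131

131


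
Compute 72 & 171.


0b1001000 & 0b10101011 = 0b1000 = 8

8


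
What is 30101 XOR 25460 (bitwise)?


0b111010110010101 ^ 0b110001101110100 = 0b1011011100001 = 5857

5857


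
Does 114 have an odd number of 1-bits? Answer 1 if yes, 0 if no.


0b1110010 has 4 ones => parity 0

0


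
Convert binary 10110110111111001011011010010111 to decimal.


10110110111111001011011010010111 in decimal = 3070015127

3070015127


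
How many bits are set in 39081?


0b1001100010101001 has 7 set bits

7


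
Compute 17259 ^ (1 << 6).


17259 ^ (1 << 6) = 17259 ^ 64 = 17195

17195


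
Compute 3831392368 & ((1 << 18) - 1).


3831392368 & 262143 = 157808

157808


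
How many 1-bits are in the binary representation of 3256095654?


0b11000010000101000001001110100110 has 12 set bits

12


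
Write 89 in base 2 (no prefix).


89 = 1011001 in binary

1011001


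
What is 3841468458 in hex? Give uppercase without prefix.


3841468458 = E4F8282A hex

E4F8282A


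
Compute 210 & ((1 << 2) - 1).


210 & 3 = 2

2


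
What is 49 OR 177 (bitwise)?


0b110001 | 0b10110001 = 0b10110001 = 177

177


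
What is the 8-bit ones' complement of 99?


99 ^ 255 = 156

156


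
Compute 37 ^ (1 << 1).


37 ^ (1 << 1) = 37 ^ 2 = 39

39


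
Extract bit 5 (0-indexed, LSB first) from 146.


0b10010010, position 5 = 0

0


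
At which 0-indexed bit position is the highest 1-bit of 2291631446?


0b10001000100101111000010101010110. Highest set bit at position 31

31


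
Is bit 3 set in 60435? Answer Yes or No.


0b1110110000010011, bit 3 = 0. No

No


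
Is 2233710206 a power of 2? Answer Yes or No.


0b10000101001000111011011001111110. Multiple bits set => No

No


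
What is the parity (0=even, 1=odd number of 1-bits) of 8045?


0b1111101101101 has 10 ones => parity 0

0


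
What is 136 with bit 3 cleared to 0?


136 & ~(1 << 3) = 128

128


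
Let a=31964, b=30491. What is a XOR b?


31964 ^ 30491 = 3015

3015


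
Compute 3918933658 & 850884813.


0b11101001100101100010111010011010 & 0b110010101101110111100011001101 = 0b100000100101100010100010001000 = 546711688

546711688


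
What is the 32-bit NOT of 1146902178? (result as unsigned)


~0b1000100010111000101011010100010 = 0b10111011101000111010100101011101 = 3148065117 (32-bit unsigned)

3148065117


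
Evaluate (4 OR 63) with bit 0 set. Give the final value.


Step 1: 4 | 63 = 63
Step 2: 63 | (1 << 0) = 63 | 1 = 63

63


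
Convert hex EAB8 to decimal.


EAB8 hex = 60088 decimal

60088


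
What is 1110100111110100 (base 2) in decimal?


1110100111110100 in decimal = 59892

59892


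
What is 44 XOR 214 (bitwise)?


0b101100 ^ 0b11010110 = 0b11111010 = 250

250


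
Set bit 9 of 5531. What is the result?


5531 | (1 << 9) = 5531 | 512 = 6043

6043


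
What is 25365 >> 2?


0b110001100010101 >> 2 = 0b1100011000101 = 6341

6341


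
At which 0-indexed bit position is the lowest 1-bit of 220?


0b11011100. Lowest set bit at position 2

2


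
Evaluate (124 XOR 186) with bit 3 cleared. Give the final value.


Step 1: 124 ^ 186 = 198
Step 2: 198 & ~(1 << 3) = 198

198


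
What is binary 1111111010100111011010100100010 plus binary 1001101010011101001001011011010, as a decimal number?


1111111010100111011010100100010 + 1001101010011101001001011011010 = 11001100101000100100011111111100 = 3433187324

3433187324


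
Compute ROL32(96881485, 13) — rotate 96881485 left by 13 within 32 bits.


Rotate 0b101110001100100101101001101 left by 13 (32-bit) = 0b11001001011010011010000010111000 = 3379142840

3379142840


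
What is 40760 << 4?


0b1001111100111000 << 4 = 0b10011111001110000000 = 652160

652160


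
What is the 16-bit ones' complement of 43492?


43492 ^ 65535 = 22043

22043


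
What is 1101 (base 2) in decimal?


1101 in decimal = 13

13


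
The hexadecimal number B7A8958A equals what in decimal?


B7A8958A hex = 3081278858 decimal

3081278858


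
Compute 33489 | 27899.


0b1000001011010001 | 0b110110011111011 = 0b1110111011111011 = 61179

61179


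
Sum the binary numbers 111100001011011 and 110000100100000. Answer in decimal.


111100001011011 + 110000100100000 = 1101100101111011 = 55675

55675


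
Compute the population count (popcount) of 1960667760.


0b1110100110111010110101001110000 has 17 set bits

17


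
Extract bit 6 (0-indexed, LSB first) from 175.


0b10101111, position 6 = 0

0


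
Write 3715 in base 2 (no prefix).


3715 = 111010000011 in binary

111010000011


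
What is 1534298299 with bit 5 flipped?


1534298299 ^ (1 << 5) = 1534298299 ^ 32 = 1534298267

1534298267


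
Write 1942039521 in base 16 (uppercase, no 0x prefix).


1942039521 = 73C12BE1 hex

73C12BE1


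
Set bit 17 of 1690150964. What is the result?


1690150964 | (1 << 17) = 1690150964 | 131072 = 1690282036

1690282036


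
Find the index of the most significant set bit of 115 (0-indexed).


0b1110011. Highest set bit at position 6

6


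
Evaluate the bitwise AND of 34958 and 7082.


0b1000100010001110 & 0b1101110101010 = 0b100010001010 = 2186

2186


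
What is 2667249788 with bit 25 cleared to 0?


2667249788 & ~(1 << 25) = 2633695356

2633695356


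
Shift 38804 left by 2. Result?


0b1001011110010100 << 2 = 0b100101111001010000 = 155216

155216


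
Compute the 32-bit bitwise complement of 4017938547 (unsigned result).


~0b11101111011111001110000001110011 = 0b10000100000110001111110001100 = 277028748 (32-bit unsigned)

277028748


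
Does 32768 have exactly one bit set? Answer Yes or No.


0b1000000000000000. Only one bit set => Yes

Yes


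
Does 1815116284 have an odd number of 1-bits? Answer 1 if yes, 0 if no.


0b1101100001100000111100111111100 has 17 ones => parity 1

1


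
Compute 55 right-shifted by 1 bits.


0b110111 >> 1 = 0b11011 = 27

27


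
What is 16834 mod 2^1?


16834 & 1 = 0

0


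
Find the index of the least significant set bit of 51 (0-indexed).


0b110011. Lowest set bit at position 0

0


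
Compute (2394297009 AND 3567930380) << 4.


Step 1: 2394297009 & 3567930380 = 2225209344
Step 2: 2225209344 << 4 = 35603349504

35603349504


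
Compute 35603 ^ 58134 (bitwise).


0b1000101100010011 ^ 0b1110001100010110 = 0b110100000000101 = 26629

26629


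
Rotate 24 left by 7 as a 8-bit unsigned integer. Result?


Rotate 0b11000 left by 7 (8-bit) = 0b1100 = 12

12


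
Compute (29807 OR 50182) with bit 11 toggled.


Step 1: 29807 | 50182 = 62575
Step 2: 62575 ^ (1 << 11) = 62575 ^ 2048 = 64623

64623


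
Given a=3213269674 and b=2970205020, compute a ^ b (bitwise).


3213269674 ^ 2970205020 = 244261366

244261366


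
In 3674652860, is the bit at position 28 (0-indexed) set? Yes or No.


0b11011011000001101100000010111100, bit 28 = 1. Yes

Yes


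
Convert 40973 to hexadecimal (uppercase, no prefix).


40973 = A00D hex

A00D


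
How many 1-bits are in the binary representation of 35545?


0b1000101011011001 has 8 set bits

8


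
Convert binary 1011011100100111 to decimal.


1011011100100111 in decimal = 46887

46887


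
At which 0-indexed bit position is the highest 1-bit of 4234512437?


0b11111100011001011000100000110101. Highest set bit at position 31

31


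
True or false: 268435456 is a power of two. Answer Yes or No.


0b10000000000000000000000000000. Only one bit set => Yes

Yes


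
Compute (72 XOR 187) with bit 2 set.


Step 1: 72 ^ 187 = 243
Step 2: 243 | (1 << 2) = 243 | 4 = 247

247


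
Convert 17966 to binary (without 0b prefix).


17966 = 100011000101110 in binary

100011000101110


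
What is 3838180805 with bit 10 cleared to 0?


3838180805 & ~(1 << 10) = 3838179781

3838179781


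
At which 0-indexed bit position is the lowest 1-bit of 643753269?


0b100110010111101110010100110101. Lowest set bit at position 0

0


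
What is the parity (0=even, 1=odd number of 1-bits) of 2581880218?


0b10011001111001000101110110011010 has 17 ones => parity 1

1


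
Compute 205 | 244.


0b11001101 | 0b11110100 = 0b11111101 = 253

253


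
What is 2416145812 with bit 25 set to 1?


2416145812 | (1 << 25) = 2416145812 | 33554432 = 2449700244

2449700244


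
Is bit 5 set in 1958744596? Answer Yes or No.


0b1110100110000000001001000010100, bit 5 = 0. No

No


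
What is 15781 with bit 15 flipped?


15781 ^ (1 << 15) = 15781 ^ 32768 = 48549

48549


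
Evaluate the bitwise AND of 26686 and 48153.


0b110100000111110 & 0b1011110000011001 = 0b10100000011000 = 10264

10264


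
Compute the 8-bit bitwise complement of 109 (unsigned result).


~0b1101101 = 0b10010010 = 146 (8-bit unsigned)

146


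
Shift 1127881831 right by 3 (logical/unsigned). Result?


0b1000011001110100001110001100111 >> 3 = 0b1000011001110100001110001100 = 140985228

140985228


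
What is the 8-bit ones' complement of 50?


50 ^ 255 = 205

205


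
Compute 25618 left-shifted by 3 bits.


0b110010000010010 << 3 = 0b110010000010010000 = 204944

204944


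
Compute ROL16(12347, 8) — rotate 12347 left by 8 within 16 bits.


Rotate 0b11000000111011 left by 8 (16-bit) = 0b11101100110000 = 15152

15152


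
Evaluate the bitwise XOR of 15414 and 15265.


0b11110000110110 ^ 0b11101110100001 = 0b11110010111 = 1943

1943


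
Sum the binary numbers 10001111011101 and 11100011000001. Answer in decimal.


10001111011101 + 11100011000001 = 101110010011110 = 23710

23710


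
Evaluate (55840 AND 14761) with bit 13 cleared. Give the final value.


Step 1: 55840 & 14761 = 6176
Step 2: 6176 & ~(1 << 13) = 6176

6176


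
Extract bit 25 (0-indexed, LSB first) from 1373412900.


0b1010001110111001001111000100100, position 25 = 0

0


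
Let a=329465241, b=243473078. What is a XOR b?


329465241 ^ 243473078 = 488646447

488646447


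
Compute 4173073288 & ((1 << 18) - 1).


4173073288 & 262143 = 2952

2952


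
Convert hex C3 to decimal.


C3 hex = 195 decimal

195


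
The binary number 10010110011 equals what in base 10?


10010110011 in decimal = 1203

1203


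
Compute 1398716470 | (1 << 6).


1398716470 | (1 << 6) = 1398716470 | 64 = 1398716534

1398716534


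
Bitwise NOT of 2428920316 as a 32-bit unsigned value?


~0b10010000110001100110000111111100 = 0b1101111001110011001111000000011 = 1866046979 (32-bit unsigned)

1866046979
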